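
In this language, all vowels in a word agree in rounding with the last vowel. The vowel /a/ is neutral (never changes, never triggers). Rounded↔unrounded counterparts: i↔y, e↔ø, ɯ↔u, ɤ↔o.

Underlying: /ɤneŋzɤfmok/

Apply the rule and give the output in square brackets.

/ɤ/ harmonizes with /o/ ([+round]) → [o]
/e/ harmonizes with /o/ ([+round]) → [ø]
/ɤ/ harmonizes with /o/ ([+round]) → [o]

[onøŋzofmok]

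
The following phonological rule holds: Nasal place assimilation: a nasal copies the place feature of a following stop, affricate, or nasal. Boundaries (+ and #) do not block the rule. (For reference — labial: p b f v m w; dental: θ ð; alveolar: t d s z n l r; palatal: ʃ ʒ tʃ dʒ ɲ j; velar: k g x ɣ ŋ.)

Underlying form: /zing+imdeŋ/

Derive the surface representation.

/n/ before /g/ (velar) → [ŋ]
/m/ before /d/ (alveolar) → [n]

[ziŋg+indeŋ]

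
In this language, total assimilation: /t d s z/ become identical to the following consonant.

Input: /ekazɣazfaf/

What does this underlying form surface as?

[ekaɣɣaffaf]

/z/ before /ɣ/ → [ɣ] (total assimilation)
/z/ before /f/ → [f] (total assimilation)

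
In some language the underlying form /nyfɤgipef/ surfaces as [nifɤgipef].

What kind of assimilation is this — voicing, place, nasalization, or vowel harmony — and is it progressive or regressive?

/y/→[i].
Vowels agree with the last vowel, so the harmony is regressive.

vowel harmony, regressive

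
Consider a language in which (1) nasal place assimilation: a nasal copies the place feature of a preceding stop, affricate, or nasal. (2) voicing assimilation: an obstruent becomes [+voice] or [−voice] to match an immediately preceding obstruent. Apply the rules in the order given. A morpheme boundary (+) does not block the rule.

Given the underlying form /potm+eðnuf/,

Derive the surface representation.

Rule 1: /m/ after /t/ (alveolar) → [n]
After rule 1: potn+eðnuf
Rule 2: no segment meets the rule's conditions; no change.

[potn+eðnuf]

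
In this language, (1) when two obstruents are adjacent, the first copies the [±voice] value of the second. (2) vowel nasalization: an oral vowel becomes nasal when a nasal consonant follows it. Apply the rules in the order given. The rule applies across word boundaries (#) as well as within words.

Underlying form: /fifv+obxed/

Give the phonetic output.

Rule 1: /f/ before /v/ (voiced) → [v]
Rule 1: /b/ before /x/ (voiceless) → [p]
After rule 1: fivv+opxed
Rule 2: no segment meets the rule's conditions; no change.

[fivv+opxed]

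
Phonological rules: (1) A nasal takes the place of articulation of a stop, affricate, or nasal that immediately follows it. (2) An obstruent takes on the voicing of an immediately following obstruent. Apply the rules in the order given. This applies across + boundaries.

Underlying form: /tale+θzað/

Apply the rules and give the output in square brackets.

Rule 1: no segment meets the rule's conditions; no change.
After rule 1: tale+θzað
Rule 2: /θ/ before /z/ (voiced) → [ð]

[tale+ðzað]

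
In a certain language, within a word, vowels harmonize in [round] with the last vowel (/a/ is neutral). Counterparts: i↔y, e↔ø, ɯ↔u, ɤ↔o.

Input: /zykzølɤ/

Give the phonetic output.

[zikzelɤ]

/y/ harmonizes with /ɤ/ ([-round]) → [i]
/ø/ harmonizes with /ɤ/ ([-round]) → [e]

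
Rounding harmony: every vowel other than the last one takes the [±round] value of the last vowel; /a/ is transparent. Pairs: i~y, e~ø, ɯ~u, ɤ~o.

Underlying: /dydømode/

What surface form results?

/y/ harmonizes with /e/ ([-round]) → [i]
/ø/ harmonizes with /e/ ([-round]) → [e]
/o/ harmonizes with /e/ ([-round]) → [ɤ]

[didemɤde]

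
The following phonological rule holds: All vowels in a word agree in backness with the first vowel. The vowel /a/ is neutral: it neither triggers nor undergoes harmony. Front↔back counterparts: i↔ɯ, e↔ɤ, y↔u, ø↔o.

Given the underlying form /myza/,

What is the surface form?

no segment meets the rule's conditions; no change.

[myza]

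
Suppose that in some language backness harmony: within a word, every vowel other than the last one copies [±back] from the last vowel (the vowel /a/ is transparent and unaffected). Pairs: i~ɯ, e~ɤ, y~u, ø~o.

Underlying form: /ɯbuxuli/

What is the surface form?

[ibyxyli]

/ɯ/ harmonizes with /i/ ([-back]) → [i]
/u/ harmonizes with /i/ ([-back]) → [y]
/u/ harmonizes with /i/ ([-back]) → [y]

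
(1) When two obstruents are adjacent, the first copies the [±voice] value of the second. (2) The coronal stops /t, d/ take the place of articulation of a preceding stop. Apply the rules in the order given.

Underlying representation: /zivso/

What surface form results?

[zifso]

Rule 1: /v/ before /s/ (voiceless) → [f]
After rule 1: zifso
Rule 2: no segment meets the rule's conditions; no change.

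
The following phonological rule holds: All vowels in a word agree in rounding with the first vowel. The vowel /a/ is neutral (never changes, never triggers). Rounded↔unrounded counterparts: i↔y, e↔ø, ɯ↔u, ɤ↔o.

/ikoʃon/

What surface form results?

[ikɤʃɤn]

/o/ harmonizes with /i/ ([-round]) → [ɤ]
/o/ harmonizes with /i/ ([-round]) → [ɤ]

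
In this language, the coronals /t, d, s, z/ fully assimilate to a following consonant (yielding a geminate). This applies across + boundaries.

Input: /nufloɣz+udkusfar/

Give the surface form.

/d/ before /k/ → [k] (total assimilation)
/s/ before /f/ → [f] (total assimilation)

[nufloɣz+ukkuffar]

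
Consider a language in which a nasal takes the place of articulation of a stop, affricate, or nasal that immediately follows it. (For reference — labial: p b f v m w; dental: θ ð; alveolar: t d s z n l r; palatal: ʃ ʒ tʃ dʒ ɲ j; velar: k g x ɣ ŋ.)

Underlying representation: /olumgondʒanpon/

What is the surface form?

[oluŋgoɲdʒampon]

/m/ before /g/ (velar) → [ŋ]
/n/ before /dʒ/ (palatal) → [ɲ]
/n/ before /p/ (labial) → [m]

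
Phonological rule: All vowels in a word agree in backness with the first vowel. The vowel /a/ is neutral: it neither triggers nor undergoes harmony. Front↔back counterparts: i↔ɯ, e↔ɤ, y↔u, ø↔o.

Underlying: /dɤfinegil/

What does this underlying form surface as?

/i/ harmonizes with /ɤ/ ([+back]) → [ɯ]
/e/ harmonizes with /ɤ/ ([+back]) → [ɤ]
/i/ harmonizes with /ɤ/ ([+back]) → [ɯ]

[dɤfɯnɤgɯl]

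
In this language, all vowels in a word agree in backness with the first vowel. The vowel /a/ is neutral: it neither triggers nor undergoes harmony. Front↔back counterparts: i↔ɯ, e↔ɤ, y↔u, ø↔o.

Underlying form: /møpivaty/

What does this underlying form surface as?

[møpivaty]

no segment meets the rule's conditions; no change.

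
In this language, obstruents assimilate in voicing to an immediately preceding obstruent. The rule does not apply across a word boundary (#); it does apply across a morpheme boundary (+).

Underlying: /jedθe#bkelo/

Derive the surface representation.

[jedðe#bgelo]

/θ/ after /d/ (voiced) → [ð]
/k/ after /b/ (voiced) → [g]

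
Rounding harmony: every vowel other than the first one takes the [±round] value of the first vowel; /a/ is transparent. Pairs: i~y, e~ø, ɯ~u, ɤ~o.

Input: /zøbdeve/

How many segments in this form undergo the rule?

2

/e/ harmonizes with /ø/ ([+round]) → [ø]
/e/ harmonizes with /ø/ ([+round]) → [ø]
2 segments change.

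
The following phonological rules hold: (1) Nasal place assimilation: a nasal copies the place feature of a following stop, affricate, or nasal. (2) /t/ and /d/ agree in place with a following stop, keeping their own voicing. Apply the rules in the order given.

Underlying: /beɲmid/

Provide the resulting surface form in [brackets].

Rule 1: /ɲ/ before /m/ (labial) → [m]
After rule 1: bemmid
Rule 2: no segment meets the rule's conditions; no change.

[bemmid]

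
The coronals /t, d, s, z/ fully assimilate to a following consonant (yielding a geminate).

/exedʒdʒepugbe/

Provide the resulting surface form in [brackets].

[exedʒdʒepugbe]

no segment meets the rule's conditions; no change.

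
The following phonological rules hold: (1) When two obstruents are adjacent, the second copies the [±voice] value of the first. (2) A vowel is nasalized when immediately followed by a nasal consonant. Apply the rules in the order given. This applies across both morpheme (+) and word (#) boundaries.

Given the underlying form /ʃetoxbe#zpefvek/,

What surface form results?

Rule 1: /b/ after /x/ (voiceless) → [p]
Rule 1: /p/ after /z/ (voiced) → [b]
Rule 1: /v/ after /f/ (voiceless) → [f]
After rule 1: ʃetoxpe#zbeffek
Rule 2: no segment meets the rule's conditions; no change.

[ʃetoxpe#zbeffek]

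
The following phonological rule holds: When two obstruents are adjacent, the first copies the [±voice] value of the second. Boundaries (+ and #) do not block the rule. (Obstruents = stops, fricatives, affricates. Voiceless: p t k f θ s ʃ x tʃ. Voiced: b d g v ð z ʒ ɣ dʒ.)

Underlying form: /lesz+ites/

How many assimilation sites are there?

/s/ before /z/ (voiced) → [z]
1 segment changes.

1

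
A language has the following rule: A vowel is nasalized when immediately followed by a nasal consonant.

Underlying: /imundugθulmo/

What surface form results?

/i/ before nasal /m/ → [ĩ]
/u/ before nasal /n/ → [ũ]

[ĩmũndugθulmo]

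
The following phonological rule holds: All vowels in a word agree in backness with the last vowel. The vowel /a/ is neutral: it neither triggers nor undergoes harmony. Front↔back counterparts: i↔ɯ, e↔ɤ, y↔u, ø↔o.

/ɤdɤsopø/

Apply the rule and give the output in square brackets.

[edesøpø]

/ɤ/ harmonizes with /ø/ ([-back]) → [e]
/ɤ/ harmonizes with /ø/ ([-back]) → [e]
/o/ harmonizes with /ø/ ([-back]) → [ø]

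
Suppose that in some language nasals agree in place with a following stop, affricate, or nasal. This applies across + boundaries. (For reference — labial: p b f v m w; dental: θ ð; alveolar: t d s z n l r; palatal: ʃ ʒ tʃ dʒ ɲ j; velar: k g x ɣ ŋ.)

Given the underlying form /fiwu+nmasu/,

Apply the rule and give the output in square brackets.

[fiwu+mmasu]

/n/ before /m/ (labial) → [m]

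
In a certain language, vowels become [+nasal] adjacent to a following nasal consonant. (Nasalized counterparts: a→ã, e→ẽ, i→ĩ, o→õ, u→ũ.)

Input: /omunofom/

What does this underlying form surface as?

[õmũnofõm]

/o/ before nasal /m/ → [õ]
/u/ before nasal /n/ → [ũ]
/o/ before nasal /m/ → [õ]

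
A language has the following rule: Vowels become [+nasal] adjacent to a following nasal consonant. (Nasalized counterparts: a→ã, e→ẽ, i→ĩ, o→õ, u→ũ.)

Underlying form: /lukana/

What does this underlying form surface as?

[lukãna]

/a/ before nasal /n/ → [ã]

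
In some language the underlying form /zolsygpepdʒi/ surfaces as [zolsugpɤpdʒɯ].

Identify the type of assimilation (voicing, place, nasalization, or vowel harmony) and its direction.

/y/→[u] /e/→[ɤ] /i/→[ɯ].
Vowels agree with the first vowel, so the harmony is progressive.

vowel harmony, progressive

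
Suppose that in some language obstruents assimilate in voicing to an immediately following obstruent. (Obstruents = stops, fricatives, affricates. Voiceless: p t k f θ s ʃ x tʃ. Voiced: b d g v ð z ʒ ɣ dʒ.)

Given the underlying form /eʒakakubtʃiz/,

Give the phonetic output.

[eʒakakuptʃiz]

/b/ before /tʃ/ (voiceless) → [p]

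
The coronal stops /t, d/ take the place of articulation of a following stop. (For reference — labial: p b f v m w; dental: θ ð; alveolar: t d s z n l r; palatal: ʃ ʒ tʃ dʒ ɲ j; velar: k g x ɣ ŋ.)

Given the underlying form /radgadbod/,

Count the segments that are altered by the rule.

2

/d/ before /g/ (velar) → [g]
/d/ before /b/ (labial) → [b]
2 segments change.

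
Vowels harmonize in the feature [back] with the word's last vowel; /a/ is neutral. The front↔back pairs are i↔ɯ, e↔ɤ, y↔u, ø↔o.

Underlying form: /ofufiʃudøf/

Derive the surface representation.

/o/ harmonizes with /ø/ ([-back]) → [ø]
/u/ harmonizes with /ø/ ([-back]) → [y]
/u/ harmonizes with /ø/ ([-back]) → [y]

[øfyfiʃydøf]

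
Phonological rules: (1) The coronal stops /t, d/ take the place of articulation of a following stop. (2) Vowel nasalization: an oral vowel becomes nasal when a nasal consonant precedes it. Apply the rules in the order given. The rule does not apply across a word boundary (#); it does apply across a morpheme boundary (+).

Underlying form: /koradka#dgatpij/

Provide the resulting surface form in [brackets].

Rule 1: /d/ before /k/ (velar) → [g]
Rule 1: /d/ before /g/ (velar) → [g]
Rule 1: /t/ before /p/ (labial) → [p]
After rule 1: koragka#ggappij
Rule 2: no segment meets the rule's conditions; no change.

[koragka#ggappij]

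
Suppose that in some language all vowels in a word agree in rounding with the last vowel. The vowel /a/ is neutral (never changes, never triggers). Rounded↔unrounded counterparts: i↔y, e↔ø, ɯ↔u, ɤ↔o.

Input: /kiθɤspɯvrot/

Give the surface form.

[kyθospuvrot]

/i/ harmonizes with /o/ ([+round]) → [y]
/ɤ/ harmonizes with /o/ ([+round]) → [o]
/ɯ/ harmonizes with /o/ ([+round]) → [u]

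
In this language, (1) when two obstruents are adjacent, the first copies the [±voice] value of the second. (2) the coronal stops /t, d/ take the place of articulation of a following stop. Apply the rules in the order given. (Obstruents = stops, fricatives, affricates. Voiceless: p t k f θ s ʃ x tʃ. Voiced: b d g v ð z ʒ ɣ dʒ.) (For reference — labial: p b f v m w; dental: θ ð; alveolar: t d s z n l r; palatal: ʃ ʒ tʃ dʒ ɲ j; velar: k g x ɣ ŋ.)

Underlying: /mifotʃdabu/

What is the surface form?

Rule 1: /tʃ/ before /d/ (voiced) → [dʒ]
After rule 1: mifodʒdabu
Rule 2: no segment meets the rule's conditions; no change.

[mifodʒdabu]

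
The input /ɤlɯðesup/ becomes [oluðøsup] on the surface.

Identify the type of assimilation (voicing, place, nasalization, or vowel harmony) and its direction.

/ɤ/→[o] /ɯ/→[u] /e/→[ø].
Vowels agree with the last vowel, so the harmony is regressive.

vowel harmony, regressive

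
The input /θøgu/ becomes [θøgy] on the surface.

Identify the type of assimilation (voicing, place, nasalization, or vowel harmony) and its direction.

/u/→[y].
Vowels agree with the first vowel, so the harmony is progressive.

vowel harmony, progressive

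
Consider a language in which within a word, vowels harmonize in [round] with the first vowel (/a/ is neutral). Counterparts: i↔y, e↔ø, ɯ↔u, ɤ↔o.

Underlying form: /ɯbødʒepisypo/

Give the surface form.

[ɯbedʒepisipɤ]

/ø/ harmonizes with /ɯ/ ([-round]) → [e]
/y/ harmonizes with /ɯ/ ([-round]) → [i]
/o/ harmonizes with /ɯ/ ([-round]) → [ɤ]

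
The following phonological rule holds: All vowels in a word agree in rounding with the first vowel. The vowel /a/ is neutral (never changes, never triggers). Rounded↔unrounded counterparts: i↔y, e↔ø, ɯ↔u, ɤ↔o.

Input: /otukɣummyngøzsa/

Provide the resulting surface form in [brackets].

no segment meets the rule's conditions; no change.

[otukɣummyngøzsa]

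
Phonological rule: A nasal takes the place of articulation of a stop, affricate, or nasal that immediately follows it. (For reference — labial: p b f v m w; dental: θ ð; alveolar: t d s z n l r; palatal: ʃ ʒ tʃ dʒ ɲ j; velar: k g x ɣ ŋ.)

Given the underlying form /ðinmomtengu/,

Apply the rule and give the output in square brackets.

/n/ before /m/ (labial) → [m]
/m/ before /t/ (alveolar) → [n]
/n/ before /g/ (velar) → [ŋ]

[ðimmonteŋgu]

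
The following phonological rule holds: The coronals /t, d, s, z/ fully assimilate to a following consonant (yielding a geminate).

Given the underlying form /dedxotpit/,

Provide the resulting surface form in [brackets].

/d/ before /x/ → [x] (total assimilation)
/t/ before /p/ → [p] (total assimilation)

[dexxoppit]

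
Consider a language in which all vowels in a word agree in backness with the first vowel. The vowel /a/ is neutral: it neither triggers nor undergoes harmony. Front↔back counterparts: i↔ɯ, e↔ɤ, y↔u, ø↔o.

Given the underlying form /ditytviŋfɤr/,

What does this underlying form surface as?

/ɤ/ harmonizes with /i/ ([-back]) → [e]

[ditytviŋfer]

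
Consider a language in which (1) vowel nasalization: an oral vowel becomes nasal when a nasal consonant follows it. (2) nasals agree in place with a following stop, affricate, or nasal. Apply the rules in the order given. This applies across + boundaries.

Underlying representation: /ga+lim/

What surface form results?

Rule 1: /i/ before nasal /m/ → [ĩ]
After rule 1: ga+lĩm
Rule 2: no segment meets the rule's conditions; no change.

[ga+lĩm]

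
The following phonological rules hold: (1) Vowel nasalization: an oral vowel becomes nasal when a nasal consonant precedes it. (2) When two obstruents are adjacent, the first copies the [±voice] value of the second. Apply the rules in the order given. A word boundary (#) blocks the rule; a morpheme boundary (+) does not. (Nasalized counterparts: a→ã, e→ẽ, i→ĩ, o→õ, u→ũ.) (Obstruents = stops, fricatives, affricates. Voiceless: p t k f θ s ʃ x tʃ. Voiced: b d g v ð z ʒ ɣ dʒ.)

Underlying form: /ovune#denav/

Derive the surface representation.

[ovunẽ#denãv]

Rule 1: /e/ after nasal /n/ → [ẽ]
Rule 1: /a/ after nasal /n/ → [ã]
After rule 1: ovunẽ#denãv
Rule 2: no segment meets the rule's conditions; no change.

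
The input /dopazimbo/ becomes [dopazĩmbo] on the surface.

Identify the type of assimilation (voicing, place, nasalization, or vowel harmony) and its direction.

nasalization, regressive

/i/→[ĩ].
Each target copies a feature from the following segment, so the direction is regressive.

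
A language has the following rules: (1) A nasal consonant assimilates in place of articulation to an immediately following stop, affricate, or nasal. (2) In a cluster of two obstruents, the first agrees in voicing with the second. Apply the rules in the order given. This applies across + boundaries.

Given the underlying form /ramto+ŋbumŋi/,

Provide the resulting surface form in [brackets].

Rule 1: /m/ before /t/ (alveolar) → [n]
Rule 1: /ŋ/ before /b/ (labial) → [m]
Rule 1: /m/ before /ŋ/ (velar) → [ŋ]
After rule 1: ranto+mbuŋŋi
Rule 2: no segment meets the rule's conditions; no change.

[ranto+mbuŋŋi]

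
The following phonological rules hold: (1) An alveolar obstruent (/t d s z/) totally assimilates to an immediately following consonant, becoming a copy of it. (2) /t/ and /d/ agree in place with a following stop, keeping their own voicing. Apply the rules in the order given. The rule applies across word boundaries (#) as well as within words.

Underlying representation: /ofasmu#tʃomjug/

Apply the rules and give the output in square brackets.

[ofammu#tʃomjug]

Rule 1: /s/ before /m/ → [m] (total assimilation)
After rule 1: ofammu#tʃomjug
Rule 2: no segment meets the rule's conditions; no change.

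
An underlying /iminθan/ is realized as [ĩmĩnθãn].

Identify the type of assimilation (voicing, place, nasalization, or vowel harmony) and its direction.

/i/→[ĩ] /i/→[ĩ] /a/→[ã].
Each target copies a feature from the following segment, so the direction is regressive.

nasalization, regressive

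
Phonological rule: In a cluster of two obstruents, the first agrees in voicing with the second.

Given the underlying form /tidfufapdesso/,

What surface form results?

[titfufabdesso]

/d/ before /f/ (voiceless) → [t]
/p/ before /d/ (voiced) → [b]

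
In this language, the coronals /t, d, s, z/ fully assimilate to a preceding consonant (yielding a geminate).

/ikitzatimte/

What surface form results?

[ikittatimme]

/z/ after /t/ → [t] (total assimilation)
/t/ after /m/ → [m] (total assimilation)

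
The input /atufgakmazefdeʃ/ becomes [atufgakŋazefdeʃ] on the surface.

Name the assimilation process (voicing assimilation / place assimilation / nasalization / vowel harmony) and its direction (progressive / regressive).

place assimilation, progressive

/m/→[ŋ].
Each target copies a feature from the preceding segment, so the direction is progressive.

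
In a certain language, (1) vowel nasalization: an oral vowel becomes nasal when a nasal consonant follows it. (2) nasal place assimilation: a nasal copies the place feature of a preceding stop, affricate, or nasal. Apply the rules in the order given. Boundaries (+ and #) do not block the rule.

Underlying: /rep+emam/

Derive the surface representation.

[rep+ẽmãm]

Rule 1: /e/ before nasal /m/ → [ẽ]
Rule 1: /a/ before nasal /m/ → [ã]
After rule 1: rep+ẽmãm
Rule 2: no segment meets the rule's conditions; no change.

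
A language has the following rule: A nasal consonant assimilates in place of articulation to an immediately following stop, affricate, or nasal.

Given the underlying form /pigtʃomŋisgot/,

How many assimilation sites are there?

1

/m/ before /ŋ/ (velar) → [ŋ]
1 segment changes.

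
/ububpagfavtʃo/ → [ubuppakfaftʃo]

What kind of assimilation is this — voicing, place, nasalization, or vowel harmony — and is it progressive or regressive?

/b/→[p] /g/→[k] /v/→[f].
Each target copies a feature from the following segment, so the direction is regressive.

voicing assimilation, regressive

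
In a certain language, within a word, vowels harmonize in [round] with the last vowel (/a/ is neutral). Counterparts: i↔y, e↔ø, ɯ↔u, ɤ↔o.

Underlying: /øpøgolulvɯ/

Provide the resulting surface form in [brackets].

[epegɤlɯlvɯ]

/ø/ harmonizes with /ɯ/ ([-round]) → [e]
/ø/ harmonizes with /ɯ/ ([-round]) → [e]
/o/ harmonizes with /ɯ/ ([-round]) → [ɤ]
/u/ harmonizes with /ɯ/ ([-round]) → [ɯ]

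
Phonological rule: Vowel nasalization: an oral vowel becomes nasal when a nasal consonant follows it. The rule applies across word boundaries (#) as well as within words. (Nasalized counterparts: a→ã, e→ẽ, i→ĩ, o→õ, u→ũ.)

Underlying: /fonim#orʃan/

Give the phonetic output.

[fõnĩm#orʃãn]

/o/ before nasal /n/ → [õ]
/i/ before nasal /m/ → [ĩ]
/a/ before nasal /n/ → [ã]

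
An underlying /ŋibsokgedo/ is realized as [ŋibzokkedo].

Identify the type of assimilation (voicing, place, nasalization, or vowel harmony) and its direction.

voicing assimilation, progressive

/s/→[z] /g/→[k].
Each target copies a feature from the preceding segment, so the direction is progressive.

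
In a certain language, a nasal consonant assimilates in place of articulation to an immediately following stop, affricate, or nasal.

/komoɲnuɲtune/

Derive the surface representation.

/ɲ/ before /n/ (alveolar) → [n]
/ɲ/ before /t/ (alveolar) → [n]

[komonnuntune]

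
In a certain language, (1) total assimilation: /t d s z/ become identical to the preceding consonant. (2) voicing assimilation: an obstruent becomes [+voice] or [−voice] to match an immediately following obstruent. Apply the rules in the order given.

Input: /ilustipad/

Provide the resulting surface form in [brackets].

Rule 1: /t/ after /s/ → [s] (total assimilation)
After rule 1: ilussipad
Rule 2: no segment meets the rule's conditions; no change.

[ilussipad]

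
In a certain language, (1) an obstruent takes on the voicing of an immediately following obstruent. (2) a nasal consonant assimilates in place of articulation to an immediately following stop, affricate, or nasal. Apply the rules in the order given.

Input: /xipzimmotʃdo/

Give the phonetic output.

Rule 1: /p/ before /z/ (voiced) → [b]
Rule 1: /tʃ/ before /d/ (voiced) → [dʒ]
After rule 1: xibzimmodʒdo
Rule 2: no segment meets the rule's conditions; no change.

[xibzimmodʒdo]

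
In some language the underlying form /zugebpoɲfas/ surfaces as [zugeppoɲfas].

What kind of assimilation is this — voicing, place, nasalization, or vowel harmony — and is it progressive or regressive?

/b/→[p].
Each target copies a feature from the following segment, so the direction is regressive.

voicing assimilation, regressive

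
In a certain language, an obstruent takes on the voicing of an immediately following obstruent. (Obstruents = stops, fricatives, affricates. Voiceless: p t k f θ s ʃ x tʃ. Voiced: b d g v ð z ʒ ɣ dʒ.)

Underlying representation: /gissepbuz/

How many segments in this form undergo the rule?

1

/p/ before /b/ (voiced) → [b]
1 segment changes.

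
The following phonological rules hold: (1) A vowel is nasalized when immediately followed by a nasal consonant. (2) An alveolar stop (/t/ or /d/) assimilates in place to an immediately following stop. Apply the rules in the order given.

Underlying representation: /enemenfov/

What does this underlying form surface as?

Rule 1: /e/ before nasal /n/ → [ẽ]
Rule 1: /e/ before nasal /m/ → [ẽ]
Rule 1: /e/ before nasal /n/ → [ẽ]
After rule 1: ẽnẽmẽnfov
Rule 2: no segment meets the rule's conditions; no change.

[ẽnẽmẽnfov]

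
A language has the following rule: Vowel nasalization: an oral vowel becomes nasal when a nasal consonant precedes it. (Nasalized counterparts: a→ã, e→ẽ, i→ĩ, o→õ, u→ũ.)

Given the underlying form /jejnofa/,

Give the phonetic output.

[jejnõfa]

/o/ after nasal /n/ → [õ]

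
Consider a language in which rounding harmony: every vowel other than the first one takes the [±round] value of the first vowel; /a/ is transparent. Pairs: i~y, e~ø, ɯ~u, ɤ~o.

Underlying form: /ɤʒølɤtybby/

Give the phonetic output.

/ø/ harmonizes with /ɤ/ ([-round]) → [e]
/y/ harmonizes with /ɤ/ ([-round]) → [i]
/y/ harmonizes with /ɤ/ ([-round]) → [i]

[ɤʒelɤtibbi]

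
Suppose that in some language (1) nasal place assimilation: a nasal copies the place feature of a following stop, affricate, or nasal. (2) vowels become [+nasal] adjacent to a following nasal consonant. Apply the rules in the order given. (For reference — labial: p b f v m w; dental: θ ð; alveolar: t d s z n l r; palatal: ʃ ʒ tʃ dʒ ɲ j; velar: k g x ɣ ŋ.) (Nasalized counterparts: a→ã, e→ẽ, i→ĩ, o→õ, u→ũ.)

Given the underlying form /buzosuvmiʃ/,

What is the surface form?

[buzosuvmiʃ]

Rule 1: no segment meets the rule's conditions; no change.
After rule 1: buzosuvmiʃ
Rule 2: no segment meets the rule's conditions; no change.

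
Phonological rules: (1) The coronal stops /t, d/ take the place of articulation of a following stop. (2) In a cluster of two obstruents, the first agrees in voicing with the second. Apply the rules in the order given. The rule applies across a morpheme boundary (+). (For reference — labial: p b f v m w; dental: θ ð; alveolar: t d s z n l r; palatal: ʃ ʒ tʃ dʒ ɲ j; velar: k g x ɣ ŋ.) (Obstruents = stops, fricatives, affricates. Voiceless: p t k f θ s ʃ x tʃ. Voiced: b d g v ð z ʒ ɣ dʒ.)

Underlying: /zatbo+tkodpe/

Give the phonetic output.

[zabbo+kkoppe]

Rule 1: /t/ before /b/ (labial) → [p]
Rule 1: /t/ before /k/ (velar) → [k]
Rule 1: /d/ before /p/ (labial) → [b]
After rule 1: zapbo+kkobpe
Rule 2: /p/ before /b/ (voiced) → [b]
Rule 2: /b/ before /p/ (voiceless) → [p]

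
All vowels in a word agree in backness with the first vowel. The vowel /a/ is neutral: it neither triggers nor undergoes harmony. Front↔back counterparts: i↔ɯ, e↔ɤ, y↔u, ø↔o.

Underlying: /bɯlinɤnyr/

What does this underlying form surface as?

[bɯlɯnɤnur]

/i/ harmonizes with /ɯ/ ([+back]) → [ɯ]
/y/ harmonizes with /ɯ/ ([+back]) → [u]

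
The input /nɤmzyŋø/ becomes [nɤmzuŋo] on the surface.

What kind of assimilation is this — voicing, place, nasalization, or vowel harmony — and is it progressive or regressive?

/y/→[u] /ø/→[o].
Vowels agree with the first vowel, so the harmony is progressive.

vowel harmony, progressive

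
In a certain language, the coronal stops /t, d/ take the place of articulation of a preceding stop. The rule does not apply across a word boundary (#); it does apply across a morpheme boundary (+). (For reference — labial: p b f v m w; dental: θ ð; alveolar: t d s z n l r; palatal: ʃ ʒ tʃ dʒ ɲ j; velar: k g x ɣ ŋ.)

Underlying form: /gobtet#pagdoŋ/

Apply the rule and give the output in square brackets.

[gobpet#paggoŋ]

/t/ after /b/ (labial) → [p]
/d/ after /g/ (velar) → [g]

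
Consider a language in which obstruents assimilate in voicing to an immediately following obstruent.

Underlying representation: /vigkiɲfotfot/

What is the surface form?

[vikkiɲfotfot]

/g/ before /k/ (voiceless) → [k]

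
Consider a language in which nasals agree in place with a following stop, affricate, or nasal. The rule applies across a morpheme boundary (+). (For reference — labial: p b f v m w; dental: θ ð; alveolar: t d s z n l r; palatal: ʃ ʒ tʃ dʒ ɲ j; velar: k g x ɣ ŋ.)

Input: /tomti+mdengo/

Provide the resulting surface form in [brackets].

[tonti+ndeŋgo]

/m/ before /t/ (alveolar) → [n]
/m/ before /d/ (alveolar) → [n]
/n/ before /g/ (velar) → [ŋ]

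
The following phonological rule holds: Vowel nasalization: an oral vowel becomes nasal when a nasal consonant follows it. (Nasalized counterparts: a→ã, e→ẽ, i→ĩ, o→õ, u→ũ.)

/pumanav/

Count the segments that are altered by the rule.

/u/ before nasal /m/ → [ũ]
/a/ before nasal /n/ → [ã]
2 segments change.

2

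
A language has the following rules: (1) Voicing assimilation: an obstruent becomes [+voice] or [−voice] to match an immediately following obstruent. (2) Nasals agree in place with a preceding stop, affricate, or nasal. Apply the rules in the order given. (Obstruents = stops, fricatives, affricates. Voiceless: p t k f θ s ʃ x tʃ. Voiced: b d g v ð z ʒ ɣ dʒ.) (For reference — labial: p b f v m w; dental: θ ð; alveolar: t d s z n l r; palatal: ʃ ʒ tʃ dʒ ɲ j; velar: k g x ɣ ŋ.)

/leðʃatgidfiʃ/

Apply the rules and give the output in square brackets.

Rule 1: /ð/ before /ʃ/ (voiceless) → [θ]
Rule 1: /t/ before /g/ (voiced) → [d]
Rule 1: /d/ before /f/ (voiceless) → [t]
After rule 1: leθʃadgitfiʃ
Rule 2: no segment meets the rule's conditions; no change.

[leθʃadgitfiʃ]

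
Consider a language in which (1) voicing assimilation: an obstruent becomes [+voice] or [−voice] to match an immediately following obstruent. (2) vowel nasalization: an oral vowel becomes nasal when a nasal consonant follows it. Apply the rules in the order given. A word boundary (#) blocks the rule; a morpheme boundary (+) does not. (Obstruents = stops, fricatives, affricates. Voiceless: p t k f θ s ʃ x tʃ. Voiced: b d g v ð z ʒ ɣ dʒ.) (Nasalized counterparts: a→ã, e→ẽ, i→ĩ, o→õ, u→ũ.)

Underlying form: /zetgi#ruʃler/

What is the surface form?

Rule 1: /t/ before /g/ (voiced) → [d]
After rule 1: zedgi#ruʃler
Rule 2: no segment meets the rule's conditions; no change.

[zedgi#ruʃler]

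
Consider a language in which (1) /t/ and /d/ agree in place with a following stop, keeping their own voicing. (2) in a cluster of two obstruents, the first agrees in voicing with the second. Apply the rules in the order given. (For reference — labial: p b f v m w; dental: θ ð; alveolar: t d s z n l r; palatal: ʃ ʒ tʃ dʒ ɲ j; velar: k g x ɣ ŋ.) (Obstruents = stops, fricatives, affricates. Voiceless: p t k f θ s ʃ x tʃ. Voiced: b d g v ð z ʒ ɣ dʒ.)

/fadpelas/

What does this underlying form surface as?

[fappelas]

Rule 1: /d/ before /p/ (labial) → [b]
After rule 1: fabpelas
Rule 2: /b/ before /p/ (voiceless) → [p]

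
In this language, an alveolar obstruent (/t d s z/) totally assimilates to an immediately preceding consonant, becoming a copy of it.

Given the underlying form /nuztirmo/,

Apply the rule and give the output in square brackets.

/t/ after /z/ → [z] (total assimilation)

[nuzzirmo]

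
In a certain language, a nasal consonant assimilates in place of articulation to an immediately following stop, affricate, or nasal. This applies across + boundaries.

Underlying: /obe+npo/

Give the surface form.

/n/ before /p/ (labial) → [m]

[obe+mpo]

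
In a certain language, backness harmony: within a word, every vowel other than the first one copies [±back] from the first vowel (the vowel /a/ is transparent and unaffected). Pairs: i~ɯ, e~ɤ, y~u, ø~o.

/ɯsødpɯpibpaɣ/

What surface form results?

[ɯsodpɯpɯbpaɣ]

/ø/ harmonizes with /ɯ/ ([+back]) → [o]
/i/ harmonizes with /ɯ/ ([+back]) → [ɯ]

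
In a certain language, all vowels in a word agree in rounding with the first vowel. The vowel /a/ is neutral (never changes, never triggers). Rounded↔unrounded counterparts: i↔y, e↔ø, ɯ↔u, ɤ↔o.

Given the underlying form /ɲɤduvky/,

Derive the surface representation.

/u/ harmonizes with /ɤ/ ([-round]) → [ɯ]
/y/ harmonizes with /ɤ/ ([-round]) → [i]

[ɲɤdɯvki]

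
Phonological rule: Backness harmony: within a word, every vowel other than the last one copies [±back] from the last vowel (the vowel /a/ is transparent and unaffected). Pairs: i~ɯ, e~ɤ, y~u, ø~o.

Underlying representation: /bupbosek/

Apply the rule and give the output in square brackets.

/u/ harmonizes with /e/ ([-back]) → [y]
/o/ harmonizes with /e/ ([-back]) → [ø]

[bypbøsek]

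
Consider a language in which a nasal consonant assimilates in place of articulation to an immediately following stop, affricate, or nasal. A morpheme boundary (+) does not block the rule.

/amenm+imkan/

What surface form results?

/n/ before /m/ (labial) → [m]
/m/ before /k/ (velar) → [ŋ]

[amemm+iŋkan]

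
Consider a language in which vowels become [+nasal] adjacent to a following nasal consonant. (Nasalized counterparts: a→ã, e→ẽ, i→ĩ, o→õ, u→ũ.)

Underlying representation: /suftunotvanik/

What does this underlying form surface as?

[suftũnotvãnik]

/u/ before nasal /n/ → [ũ]
/a/ before nasal /n/ → [ã]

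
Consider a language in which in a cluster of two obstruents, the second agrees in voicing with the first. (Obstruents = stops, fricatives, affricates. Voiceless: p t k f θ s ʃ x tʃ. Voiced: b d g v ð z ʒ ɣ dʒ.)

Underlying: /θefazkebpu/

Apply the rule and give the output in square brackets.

[θefazgebbu]

/k/ after /z/ (voiced) → [g]
/p/ after /b/ (voiced) → [b]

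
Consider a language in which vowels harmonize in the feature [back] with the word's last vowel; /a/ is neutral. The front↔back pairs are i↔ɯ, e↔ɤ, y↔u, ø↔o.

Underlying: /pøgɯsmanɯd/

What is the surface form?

[pogɯsmanɯd]

/ø/ harmonizes with /ɯ/ ([+back]) → [o]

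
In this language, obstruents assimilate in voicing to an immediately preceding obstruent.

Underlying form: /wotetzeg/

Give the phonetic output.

[wotetseg]

/z/ after /t/ (voiceless) → [s]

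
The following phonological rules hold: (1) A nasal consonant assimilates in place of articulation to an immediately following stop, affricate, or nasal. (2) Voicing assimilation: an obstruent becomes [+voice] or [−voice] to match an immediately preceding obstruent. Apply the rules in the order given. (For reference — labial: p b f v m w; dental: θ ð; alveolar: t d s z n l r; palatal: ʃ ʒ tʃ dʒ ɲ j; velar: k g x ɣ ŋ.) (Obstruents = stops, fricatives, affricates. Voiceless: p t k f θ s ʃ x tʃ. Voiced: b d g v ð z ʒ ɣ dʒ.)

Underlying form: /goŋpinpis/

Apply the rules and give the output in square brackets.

[gompimpis]

Rule 1: /ŋ/ before /p/ (labial) → [m]
Rule 1: /n/ before /p/ (labial) → [m]
After rule 1: gompimpis
Rule 2: no segment meets the rule's conditions; no change.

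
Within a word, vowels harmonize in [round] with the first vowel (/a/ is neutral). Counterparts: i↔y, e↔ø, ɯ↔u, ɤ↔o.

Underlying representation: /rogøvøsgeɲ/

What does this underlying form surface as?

/e/ harmonizes with /o/ ([+round]) → [ø]

[rogøvøsgøɲ]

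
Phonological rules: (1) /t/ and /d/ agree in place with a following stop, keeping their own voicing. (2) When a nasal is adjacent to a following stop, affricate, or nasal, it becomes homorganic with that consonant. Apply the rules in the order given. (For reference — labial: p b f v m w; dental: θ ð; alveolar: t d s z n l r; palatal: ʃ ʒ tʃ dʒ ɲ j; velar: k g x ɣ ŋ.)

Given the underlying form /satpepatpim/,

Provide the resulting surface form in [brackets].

[sappepappim]

Rule 1: /t/ before /p/ (labial) → [p]
Rule 1: /t/ before /p/ (labial) → [p]
After rule 1: sappepappim
Rule 2: no segment meets the rule's conditions; no change.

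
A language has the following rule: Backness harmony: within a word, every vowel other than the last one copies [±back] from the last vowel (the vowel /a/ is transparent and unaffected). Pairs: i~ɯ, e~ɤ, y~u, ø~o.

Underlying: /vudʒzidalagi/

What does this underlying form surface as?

/u/ harmonizes with /i/ ([-back]) → [y]

[vydʒzidalagi]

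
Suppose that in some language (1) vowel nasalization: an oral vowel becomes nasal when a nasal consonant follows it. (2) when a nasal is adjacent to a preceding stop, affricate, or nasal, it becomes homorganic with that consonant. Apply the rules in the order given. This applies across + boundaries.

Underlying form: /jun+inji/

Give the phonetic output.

[jũn+ĩnji]

Rule 1: /u/ before nasal /n/ → [ũ]
Rule 1: /i/ before nasal /n/ → [ĩ]
After rule 1: jũn+ĩnji
Rule 2: no segment meets the rule's conditions; no change.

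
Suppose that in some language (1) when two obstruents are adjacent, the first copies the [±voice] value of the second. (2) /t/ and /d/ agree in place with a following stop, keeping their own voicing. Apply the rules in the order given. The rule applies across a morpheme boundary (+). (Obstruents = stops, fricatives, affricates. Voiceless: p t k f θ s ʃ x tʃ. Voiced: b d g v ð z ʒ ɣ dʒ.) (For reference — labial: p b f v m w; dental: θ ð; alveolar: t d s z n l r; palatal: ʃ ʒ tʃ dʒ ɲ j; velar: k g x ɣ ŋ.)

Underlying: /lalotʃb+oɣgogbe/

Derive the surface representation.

Rule 1: /tʃ/ before /b/ (voiced) → [dʒ]
After rule 1: lalodʒb+oɣgogbe
Rule 2: no segment meets the rule's conditions; no change.

[lalodʒb+oɣgogbe]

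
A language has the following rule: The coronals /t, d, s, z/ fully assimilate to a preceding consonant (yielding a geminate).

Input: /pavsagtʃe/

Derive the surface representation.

/s/ after /v/ → [v] (total assimilation)

[pavvagtʃe]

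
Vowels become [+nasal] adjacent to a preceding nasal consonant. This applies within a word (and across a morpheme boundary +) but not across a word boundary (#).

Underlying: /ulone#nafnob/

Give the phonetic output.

[ulonẽ#nãfnõb]

/e/ after nasal /n/ → [ẽ]
/a/ after nasal /n/ → [ã]
/o/ after nasal /n/ → [õ]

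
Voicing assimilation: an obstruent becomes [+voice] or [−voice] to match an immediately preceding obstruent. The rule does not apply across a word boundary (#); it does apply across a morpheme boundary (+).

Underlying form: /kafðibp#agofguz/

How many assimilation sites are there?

3

/ð/ after /f/ (voiceless) → [θ]
/p/ after /b/ (voiced) → [b]
/g/ after /f/ (voiceless) → [k]
3 segments change.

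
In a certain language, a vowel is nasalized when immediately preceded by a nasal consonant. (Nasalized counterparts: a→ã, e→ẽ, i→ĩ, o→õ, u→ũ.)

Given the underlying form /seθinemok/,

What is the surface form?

/e/ after nasal /n/ → [ẽ]
/o/ after nasal /m/ → [õ]

[seθinẽmõk]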